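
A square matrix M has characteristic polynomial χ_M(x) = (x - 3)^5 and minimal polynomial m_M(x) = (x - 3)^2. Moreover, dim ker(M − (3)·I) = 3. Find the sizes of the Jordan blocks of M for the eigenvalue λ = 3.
Block sizes for λ = 3: [2, 2, 1]

Step 1 — from the characteristic polynomial, algebraic multiplicity of λ = 3 is 5. From dim ker(M − (3)·I) = 3, there are exactly 3 Jordan blocks for λ = 3.
Step 2 — from the minimal polynomial, the factor (x − 3)^2 tells us the largest block for λ = 3 has size 2.
Step 3 — with total size 5, 3 blocks, and largest block 2, the block sizes (in nonincreasing order) are [2, 2, 1].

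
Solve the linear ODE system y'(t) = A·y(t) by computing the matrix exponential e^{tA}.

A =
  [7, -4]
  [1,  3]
e^{tA} =
  [2*t*exp(5*t) + exp(5*t), -4*t*exp(5*t)]
  [t*exp(5*t), -2*t*exp(5*t) + exp(5*t)]

Strategy: write A = P · J · P⁻¹ where J is a Jordan canonical form, so e^{tA} = P · e^{tJ} · P⁻¹, and e^{tJ} can be computed block-by-block.

A has Jordan form
J =
  [5, 1]
  [0, 5]
(up to reordering of blocks).

Per-block formulas:
  For a 2×2 Jordan block J_2(5): exp(t · J_2(5)) = e^(5t)·(I + t·N), where N is the 2×2 nilpotent shift.

After assembling e^{tJ} and conjugating by P, we get:

e^{tA} =
  [2*t*exp(5*t) + exp(5*t), -4*t*exp(5*t)]
  [t*exp(5*t), -2*t*exp(5*t) + exp(5*t)]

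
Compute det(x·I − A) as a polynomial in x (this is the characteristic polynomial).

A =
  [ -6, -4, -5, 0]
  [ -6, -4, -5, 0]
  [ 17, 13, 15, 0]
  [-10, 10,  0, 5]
x^4 - 10*x^3 + 25*x^2

Expanding det(x·I − A) (e.g. by cofactor expansion or by noting that A is similar to its Jordan form J, which has the same characteristic polynomial as A) gives
  χ_A(x) = x^4 - 10*x^3 + 25*x^2
which factors as x^2*(x - 5)^2. The eigenvalues (with algebraic multiplicities) are λ = 0 with multiplicity 2, λ = 5 with multiplicity 2.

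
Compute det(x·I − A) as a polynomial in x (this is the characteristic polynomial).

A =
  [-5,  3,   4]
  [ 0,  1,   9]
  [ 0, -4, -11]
x^3 + 15*x^2 + 75*x + 125

Expanding det(x·I − A) (e.g. by cofactor expansion or by noting that A is similar to its Jordan form J, which has the same characteristic polynomial as A) gives
  χ_A(x) = x^3 + 15*x^2 + 75*x + 125
which factors as (x + 5)^3. The eigenvalues (with algebraic multiplicities) are λ = -5 with multiplicity 3.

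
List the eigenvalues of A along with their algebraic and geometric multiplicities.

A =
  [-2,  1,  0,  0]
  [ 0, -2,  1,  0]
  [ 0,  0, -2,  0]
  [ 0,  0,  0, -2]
λ = -2: alg = 4, geom = 2

Step 1 — factor the characteristic polynomial to read off the algebraic multiplicities:
  χ_A(x) = (x + 2)^4

Step 2 — compute geometric multiplicities via the rank-nullity identity g(λ) = n − rank(A − λI):
  rank(A − (-2)·I) = 2, so dim ker(A − (-2)·I) = n − 2 = 2

Summary:
  λ = -2: algebraic multiplicity = 4, geometric multiplicity = 2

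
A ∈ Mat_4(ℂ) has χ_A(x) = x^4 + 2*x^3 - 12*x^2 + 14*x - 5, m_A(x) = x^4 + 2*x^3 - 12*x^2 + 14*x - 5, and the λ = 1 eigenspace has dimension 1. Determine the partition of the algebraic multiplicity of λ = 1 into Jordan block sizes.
Block sizes for λ = 1: [3]

Step 1 — from the characteristic polynomial, algebraic multiplicity of λ = 1 is 3. From dim ker(A − (1)·I) = 1, there are exactly 1 Jordan blocks for λ = 1.
Step 2 — from the minimal polynomial, the factor (x − 1)^3 tells us the largest block for λ = 1 has size 3.
Step 3 — with total size 3, 1 blocks, and largest block 3, the block sizes (in nonincreasing order) are [3].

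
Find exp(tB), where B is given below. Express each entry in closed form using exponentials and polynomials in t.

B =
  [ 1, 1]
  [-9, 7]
e^{tB} =
  [-3*t*exp(4*t) + exp(4*t), t*exp(4*t)]
  [-9*t*exp(4*t), 3*t*exp(4*t) + exp(4*t)]

Strategy: write B = P · J · P⁻¹ where J is a Jordan canonical form, so e^{tB} = P · e^{tJ} · P⁻¹, and e^{tJ} can be computed block-by-block.

B has Jordan form
J =
  [4, 1]
  [0, 4]
(up to reordering of blocks).

Per-block formulas:
  For a 2×2 Jordan block J_2(4): exp(t · J_2(4)) = e^(4t)·(I + t·N), where N is the 2×2 nilpotent shift.

After assembling e^{tJ} and conjugating by P, we get:

e^{tB} =
  [-3*t*exp(4*t) + exp(4*t), t*exp(4*t)]
  [-9*t*exp(4*t), 3*t*exp(4*t) + exp(4*t)]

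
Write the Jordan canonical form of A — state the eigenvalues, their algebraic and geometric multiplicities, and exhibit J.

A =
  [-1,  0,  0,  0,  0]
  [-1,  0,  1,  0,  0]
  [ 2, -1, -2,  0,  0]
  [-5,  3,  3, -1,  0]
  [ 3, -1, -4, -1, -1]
J_3(-1) ⊕ J_2(-1)

The characteristic polynomial is
  det(x·I − A) = x^5 + 5*x^4 + 10*x^3 + 10*x^2 + 5*x + 1 = (x + 1)^5

Eigenvalues and multiplicities (the geometric multiplicity of λ is n − rank(A − λI), which equals the number of Jordan blocks for λ):
  λ = -1: algebraic multiplicity = 5, geometric multiplicity = 2

Determining the block sizes for each eigenvalue:
  λ = -1: with am = 5 and gm = 2, the partition is not yet determined (e.g. several partitions of 5 into 2 parts exist). Let N = A − (-1)·I. Computing rank(N^1) = 3, rank(N^2) = 1, rank(N^3) = 0; the number of blocks of size ≥ j is rank(N^{j−1}) − rank(N^j), giving [2, 2, 1]. So we have 1 block(s) of size 3, 1 block(s) of size 2 → block sizes [3, 2]

Assembling the blocks gives a Jordan form
J =
  [-1,  1,  0,  0,  0]
  [ 0, -1,  1,  0,  0]
  [ 0,  0, -1,  0,  0]
  [ 0,  0,  0, -1,  1]
  [ 0,  0,  0,  0, -1]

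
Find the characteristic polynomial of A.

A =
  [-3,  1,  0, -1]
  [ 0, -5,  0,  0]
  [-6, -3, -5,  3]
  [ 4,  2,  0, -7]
x^4 + 20*x^3 + 150*x^2 + 500*x + 625

Expanding det(x·I − A) (e.g. by cofactor expansion or by noting that A is similar to its Jordan form J, which has the same characteristic polynomial as A) gives
  χ_A(x) = x^4 + 20*x^3 + 150*x^2 + 500*x + 625
which factors as (x + 5)^4. The eigenvalues (with algebraic multiplicities) are λ = -5 with multiplicity 4.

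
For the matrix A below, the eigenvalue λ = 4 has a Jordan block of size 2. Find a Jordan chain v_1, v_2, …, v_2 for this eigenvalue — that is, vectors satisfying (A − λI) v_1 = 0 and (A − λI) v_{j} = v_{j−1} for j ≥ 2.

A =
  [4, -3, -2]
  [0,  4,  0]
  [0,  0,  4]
A Jordan chain for λ = 4 of length 2:
v_1 = (-3, 0, 0)ᵀ
v_2 = (0, 1, 0)ᵀ

Let N = A − (4)·I. We want v_2 with N^2 v_2 = 0 but N^1 v_2 ≠ 0; then v_{j-1} := N · v_j for j = 2, …, 2.

Pick v_2 = (0, 1, 0)ᵀ.
Then v_1 = N · v_2 = (-3, 0, 0)ᵀ.

Sanity check: (A − (4)·I) v_1 = (0, 0, 0)ᵀ = 0. ✓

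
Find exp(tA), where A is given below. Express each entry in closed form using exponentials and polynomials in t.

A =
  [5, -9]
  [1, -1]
e^{tA} =
  [3*t*exp(2*t) + exp(2*t), -9*t*exp(2*t)]
  [t*exp(2*t), -3*t*exp(2*t) + exp(2*t)]

Strategy: write A = P · J · P⁻¹ where J is a Jordan canonical form, so e^{tA} = P · e^{tJ} · P⁻¹, and e^{tJ} can be computed block-by-block.

A has Jordan form
J =
  [2, 1]
  [0, 2]
(up to reordering of blocks).

Per-block formulas:
  For a 2×2 Jordan block J_2(2): exp(t · J_2(2)) = e^(2t)·(I + t·N), where N is the 2×2 nilpotent shift.

After assembling e^{tJ} and conjugating by P, we get:

e^{tA} =
  [3*t*exp(2*t) + exp(2*t), -9*t*exp(2*t)]
  [t*exp(2*t), -3*t*exp(2*t) + exp(2*t)]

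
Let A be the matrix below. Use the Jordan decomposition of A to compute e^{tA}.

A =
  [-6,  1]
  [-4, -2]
e^{tA} =
  [-2*t*exp(-4*t) + exp(-4*t), t*exp(-4*t)]
  [-4*t*exp(-4*t), 2*t*exp(-4*t) + exp(-4*t)]

Strategy: write A = P · J · P⁻¹ where J is a Jordan canonical form, so e^{tA} = P · e^{tJ} · P⁻¹, and e^{tJ} can be computed block-by-block.

A has Jordan form
J =
  [-4,  1]
  [ 0, -4]
(up to reordering of blocks).

Per-block formulas:
  For a 2×2 Jordan block J_2(-4): exp(t · J_2(-4)) = e^(-4t)·(I + t·N), where N is the 2×2 nilpotent shift.

After assembling e^{tJ} and conjugating by P, we get:

e^{tA} =
  [-2*t*exp(-4*t) + exp(-4*t), t*exp(-4*t)]
  [-4*t*exp(-4*t), 2*t*exp(-4*t) + exp(-4*t)]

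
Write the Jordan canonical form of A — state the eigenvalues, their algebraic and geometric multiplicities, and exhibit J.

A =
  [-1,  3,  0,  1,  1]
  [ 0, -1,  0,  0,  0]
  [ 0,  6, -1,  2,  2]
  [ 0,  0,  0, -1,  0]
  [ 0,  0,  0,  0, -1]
J_2(-1) ⊕ J_1(-1) ⊕ J_1(-1) ⊕ J_1(-1)

The characteristic polynomial is
  det(x·I − A) = x^5 + 5*x^4 + 10*x^3 + 10*x^2 + 5*x + 1 = (x + 1)^5

Eigenvalues and multiplicities (the geometric multiplicity of λ is n − rank(A − λI), which equals the number of Jordan blocks for λ):
  λ = -1: algebraic multiplicity = 5, geometric multiplicity = 4

Determining the block sizes for each eigenvalue:
  λ = -1: 4 blocks summing to 5 forces exactly one block of size 2 and the rest size 1 → block sizes [2, 1, 1, 1]

Assembling the blocks gives a Jordan form
J =
  [-1,  1,  0,  0,  0]
  [ 0, -1,  0,  0,  0]
  [ 0,  0, -1,  0,  0]
  [ 0,  0,  0, -1,  0]
  [ 0,  0,  0,  0, -1]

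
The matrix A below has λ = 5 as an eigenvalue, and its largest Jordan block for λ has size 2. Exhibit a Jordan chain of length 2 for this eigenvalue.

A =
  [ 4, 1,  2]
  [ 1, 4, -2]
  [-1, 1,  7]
A Jordan chain for λ = 5 of length 2:
v_1 = (-1, 1, -1)ᵀ
v_2 = (1, 0, 0)ᵀ

Let N = A − (5)·I. We want v_2 with N^2 v_2 = 0 but N^1 v_2 ≠ 0; then v_{j-1} := N · v_j for j = 2, …, 2.

Pick v_2 = (1, 0, 0)ᵀ.
Then v_1 = N · v_2 = (-1, 1, -1)ᵀ.

Sanity check: (A − (5)·I) v_1 = (0, 0, 0)ᵀ = 0. ✓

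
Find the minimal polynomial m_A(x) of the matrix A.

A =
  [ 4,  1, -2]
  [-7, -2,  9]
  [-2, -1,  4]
x^3 - 6*x^2 + 12*x - 8

The characteristic polynomial is χ_A(x) = (x - 2)^3, so the eigenvalues are known. The minimal polynomial is
  m_A(x) = Π_λ (x − λ)^{k_λ}
where k_λ is the size of the *largest* Jordan block for λ (equivalently, the smallest k with (A − λI)^k v = 0 for every generalised eigenvector v of λ).

  λ = 2: largest Jordan block has size 3, contributing (x − 2)^3

So m_A(x) = (x - 2)^3 = x^3 - 6*x^2 + 12*x - 8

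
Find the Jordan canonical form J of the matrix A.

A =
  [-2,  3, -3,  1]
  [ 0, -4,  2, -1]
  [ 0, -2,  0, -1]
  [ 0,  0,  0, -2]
J_2(-2) ⊕ J_2(-2)

The characteristic polynomial is
  det(x·I − A) = x^4 + 8*x^3 + 24*x^2 + 32*x + 16 = (x + 2)^4

Eigenvalues and multiplicities (the geometric multiplicity of λ is n − rank(A − λI), which equals the number of Jordan blocks for λ):
  λ = -2: algebraic multiplicity = 4, geometric multiplicity = 2

Determining the block sizes for each eigenvalue:
  λ = -2: with am = 4 and gm = 2, the partition is not yet determined (e.g. several partitions of 4 into 2 parts exist). Let N = A − (-2)·I. Computing rank(N^1) = 2, rank(N^2) = 0; the number of blocks of size ≥ j is rank(N^{j−1}) − rank(N^j), giving [2, 2]. So we have 2 block(s) of size 2 → block sizes [2, 2]

Assembling the blocks gives a Jordan form
J =
  [-2,  1,  0,  0]
  [ 0, -2,  0,  0]
  [ 0,  0, -2,  1]
  [ 0,  0,  0, -2]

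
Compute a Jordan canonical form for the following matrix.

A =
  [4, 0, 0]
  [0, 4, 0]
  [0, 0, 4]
J_1(4) ⊕ J_1(4) ⊕ J_1(4)

The characteristic polynomial is
  det(x·I − A) = x^3 - 12*x^2 + 48*x - 64 = (x - 4)^3

Eigenvalues and multiplicities (the geometric multiplicity of λ is n − rank(A − λI), which equals the number of Jordan blocks for λ):
  λ = 4: algebraic multiplicity = 3, geometric multiplicity = 3

Determining the block sizes for each eigenvalue:
  λ = 4: gm = am = 3, so every block has size 1 → block sizes [1, 1, 1]

Assembling the blocks gives a Jordan form
J =
  [4, 0, 0]
  [0, 4, 0]
  [0, 0, 4]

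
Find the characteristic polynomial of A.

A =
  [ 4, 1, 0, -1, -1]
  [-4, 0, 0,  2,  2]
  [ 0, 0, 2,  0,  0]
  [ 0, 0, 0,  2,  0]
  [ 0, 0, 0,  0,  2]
x^5 - 10*x^4 + 40*x^3 - 80*x^2 + 80*x - 32

Expanding det(x·I − A) (e.g. by cofactor expansion or by noting that A is similar to its Jordan form J, which has the same characteristic polynomial as A) gives
  χ_A(x) = x^5 - 10*x^4 + 40*x^3 - 80*x^2 + 80*x - 32
which factors as (x - 2)^5. The eigenvalues (with algebraic multiplicities) are λ = 2 with multiplicity 5.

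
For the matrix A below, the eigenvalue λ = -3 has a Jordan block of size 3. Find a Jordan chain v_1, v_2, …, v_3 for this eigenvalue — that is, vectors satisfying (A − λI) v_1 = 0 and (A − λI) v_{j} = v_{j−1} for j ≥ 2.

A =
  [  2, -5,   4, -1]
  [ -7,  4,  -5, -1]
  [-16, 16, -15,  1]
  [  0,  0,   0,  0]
A Jordan chain for λ = -3 of length 3:
v_1 = (-4, -4, 0, 0)ᵀ
v_2 = (5, -7, -16, 0)ᵀ
v_3 = (1, 0, 0, 0)ᵀ

Let N = A − (-3)·I. We want v_3 with N^3 v_3 = 0 but N^2 v_3 ≠ 0; then v_{j-1} := N · v_j for j = 3, …, 2.

Pick v_3 = (1, 0, 0, 0)ᵀ.
Then v_2 = N · v_3 = (5, -7, -16, 0)ᵀ.
Then v_1 = N · v_2 = (-4, -4, 0, 0)ᵀ.

Sanity check: (A − (-3)·I) v_1 = (0, 0, 0, 0)ᵀ = 0. ✓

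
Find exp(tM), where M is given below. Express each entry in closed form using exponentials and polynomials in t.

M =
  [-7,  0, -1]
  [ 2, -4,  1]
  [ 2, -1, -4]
e^{tM} =
  [t^2*exp(-5*t) - 2*t*exp(-5*t) + exp(-5*t), t^2*exp(-5*t)/2, t^2*exp(-5*t)/2 - t*exp(-5*t)]
  [2*t*exp(-5*t), t*exp(-5*t) + exp(-5*t), t*exp(-5*t)]
  [-2*t^2*exp(-5*t) + 2*t*exp(-5*t), -t^2*exp(-5*t) - t*exp(-5*t), -t^2*exp(-5*t) + t*exp(-5*t) + exp(-5*t)]

Strategy: write M = P · J · P⁻¹ where J is a Jordan canonical form, so e^{tM} = P · e^{tJ} · P⁻¹, and e^{tJ} can be computed block-by-block.

M has Jordan form
J =
  [-5,  1,  0]
  [ 0, -5,  1]
  [ 0,  0, -5]
(up to reordering of blocks).

Per-block formulas:
  For a 3×3 Jordan block J_3(-5): exp(t · J_3(-5)) = e^(-5t)·(I + t·N + (t^2/2)·N^2), where N is the 3×3 nilpotent shift.

After assembling e^{tJ} and conjugating by P, we get:

e^{tM} =
  [t^2*exp(-5*t) - 2*t*exp(-5*t) + exp(-5*t), t^2*exp(-5*t)/2, t^2*exp(-5*t)/2 - t*exp(-5*t)]
  [2*t*exp(-5*t), t*exp(-5*t) + exp(-5*t), t*exp(-5*t)]
  [-2*t^2*exp(-5*t) + 2*t*exp(-5*t), -t^2*exp(-5*t) - t*exp(-5*t), -t^2*exp(-5*t) + t*exp(-5*t) + exp(-5*t)]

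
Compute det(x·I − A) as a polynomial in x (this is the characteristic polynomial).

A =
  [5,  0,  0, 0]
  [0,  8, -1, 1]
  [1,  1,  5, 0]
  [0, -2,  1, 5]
x^4 - 23*x^3 + 198*x^2 - 756*x + 1080

Expanding det(x·I − A) (e.g. by cofactor expansion or by noting that A is similar to its Jordan form J, which has the same characteristic polynomial as A) gives
  χ_A(x) = x^4 - 23*x^3 + 198*x^2 - 756*x + 1080
which factors as (x - 6)^3*(x - 5). The eigenvalues (with algebraic multiplicities) are λ = 5 with multiplicity 1, λ = 6 with multiplicity 3.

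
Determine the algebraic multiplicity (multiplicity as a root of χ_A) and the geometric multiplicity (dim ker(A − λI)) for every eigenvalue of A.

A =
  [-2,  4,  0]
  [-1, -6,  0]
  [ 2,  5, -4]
λ = -4: alg = 3, geom = 1

Step 1 — factor the characteristic polynomial to read off the algebraic multiplicities:
  χ_A(x) = (x + 4)^3

Step 2 — compute geometric multiplicities via the rank-nullity identity g(λ) = n − rank(A − λI):
  rank(A − (-4)·I) = 2, so dim ker(A − (-4)·I) = n − 2 = 1

Summary:
  λ = -4: algebraic multiplicity = 3, geometric multiplicity = 1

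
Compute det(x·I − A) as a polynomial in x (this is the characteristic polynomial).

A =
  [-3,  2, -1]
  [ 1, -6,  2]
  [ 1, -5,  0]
x^3 + 9*x^2 + 27*x + 27

Expanding det(x·I − A) (e.g. by cofactor expansion or by noting that A is similar to its Jordan form J, which has the same characteristic polynomial as A) gives
  χ_A(x) = x^3 + 9*x^2 + 27*x + 27
which factors as (x + 3)^3. The eigenvalues (with algebraic multiplicities) are λ = -3 with multiplicity 3.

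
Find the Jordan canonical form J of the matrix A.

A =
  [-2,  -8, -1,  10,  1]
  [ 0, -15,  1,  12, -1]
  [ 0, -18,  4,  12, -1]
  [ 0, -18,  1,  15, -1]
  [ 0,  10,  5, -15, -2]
J_3(-2) ⊕ J_1(3) ⊕ J_1(3)

The characteristic polynomial is
  det(x·I − A) = x^5 - 15*x^3 - 10*x^2 + 60*x + 72 = (x - 3)^2*(x + 2)^3

Eigenvalues and multiplicities (the geometric multiplicity of λ is n − rank(A − λI), which equals the number of Jordan blocks for λ):
  λ = -2: algebraic multiplicity = 3, geometric multiplicity = 1
  λ = 3: algebraic multiplicity = 2, geometric multiplicity = 2

Determining the block sizes for each eigenvalue:
  λ = -2: one block (gm = 1), so the single block has size am = 3 → block sizes [3]
  λ = 3: gm = am = 2, so every block has size 1 → block sizes [1, 1]

Assembling the blocks gives a Jordan form
J =
  [-2,  1,  0, 0, 0]
  [ 0, -2,  1, 0, 0]
  [ 0,  0, -2, 0, 0]
  [ 0,  0,  0, 3, 0]
  [ 0,  0,  0, 0, 3]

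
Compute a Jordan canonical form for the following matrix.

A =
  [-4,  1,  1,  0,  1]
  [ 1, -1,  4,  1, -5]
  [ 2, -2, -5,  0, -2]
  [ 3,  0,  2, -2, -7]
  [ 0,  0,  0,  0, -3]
J_3(-3) ⊕ J_1(-3) ⊕ J_1(-3)

The characteristic polynomial is
  det(x·I − A) = x^5 + 15*x^4 + 90*x^3 + 270*x^2 + 405*x + 243 = (x + 3)^5

Eigenvalues and multiplicities (the geometric multiplicity of λ is n − rank(A − λI), which equals the number of Jordan blocks for λ):
  λ = -3: algebraic multiplicity = 5, geometric multiplicity = 3

Determining the block sizes for each eigenvalue:
  λ = -3: with am = 5 and gm = 3, the partition is not yet determined (e.g. several partitions of 5 into 3 parts exist). Let N = A − (-3)·I. Computing rank(N^1) = 2, rank(N^2) = 1, rank(N^3) = 0; the number of blocks of size ≥ j is rank(N^{j−1}) − rank(N^j), giving [3, 1, 1]. So we have 1 block(s) of size 3, 2 block(s) of size 1 → block sizes [3, 1, 1]

Assembling the blocks gives a Jordan form
J =
  [-3,  1,  0,  0,  0]
  [ 0, -3,  1,  0,  0]
  [ 0,  0, -3,  0,  0]
  [ 0,  0,  0, -3,  0]
  [ 0,  0,  0,  0, -3]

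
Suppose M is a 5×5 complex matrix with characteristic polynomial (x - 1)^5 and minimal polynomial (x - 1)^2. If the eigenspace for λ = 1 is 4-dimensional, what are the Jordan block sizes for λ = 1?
Block sizes for λ = 1: [2, 1, 1, 1]

Step 1 — from the characteristic polynomial, algebraic multiplicity of λ = 1 is 5. From dim ker(M − (1)·I) = 4, there are exactly 4 Jordan blocks for λ = 1.
Step 2 — from the minimal polynomial, the factor (x − 1)^2 tells us the largest block for λ = 1 has size 2.
Step 3 — with total size 5, 4 blocks, and largest block 2, the block sizes (in nonincreasing order) are [2, 1, 1, 1].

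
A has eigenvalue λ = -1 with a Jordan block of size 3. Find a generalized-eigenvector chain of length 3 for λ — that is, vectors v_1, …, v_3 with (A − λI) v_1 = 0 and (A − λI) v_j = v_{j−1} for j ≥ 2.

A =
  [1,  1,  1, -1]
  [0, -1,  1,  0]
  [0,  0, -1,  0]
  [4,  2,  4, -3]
A Jordan chain for λ = -1 of length 3:
v_1 = (-1, 0, 0, -2)ᵀ
v_2 = (1, 1, 0, 4)ᵀ
v_3 = (0, 0, 1, 0)ᵀ

Let N = A − (-1)·I. We want v_3 with N^3 v_3 = 0 but N^2 v_3 ≠ 0; then v_{j-1} := N · v_j for j = 3, …, 2.

Pick v_3 = (0, 0, 1, 0)ᵀ.
Then v_2 = N · v_3 = (1, 1, 0, 4)ᵀ.
Then v_1 = N · v_2 = (-1, 0, 0, -2)ᵀ.

Sanity check: (A − (-1)·I) v_1 = (0, 0, 0, 0)ᵀ = 0. ✓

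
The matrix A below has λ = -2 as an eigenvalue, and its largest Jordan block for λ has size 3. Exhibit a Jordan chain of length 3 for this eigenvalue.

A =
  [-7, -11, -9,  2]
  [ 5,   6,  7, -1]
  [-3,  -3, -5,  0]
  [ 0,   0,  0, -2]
A Jordan chain for λ = -2 of length 3:
v_1 = (-3, -6, 9, 0)ᵀ
v_2 = (-5, 5, -3, 0)ᵀ
v_3 = (1, 0, 0, 0)ᵀ

Let N = A − (-2)·I. We want v_3 with N^3 v_3 = 0 but N^2 v_3 ≠ 0; then v_{j-1} := N · v_j for j = 3, …, 2.

Pick v_3 = (1, 0, 0, 0)ᵀ.
Then v_2 = N · v_3 = (-5, 5, -3, 0)ᵀ.
Then v_1 = N · v_2 = (-3, -6, 9, 0)ᵀ.

Sanity check: (A − (-2)·I) v_1 = (0, 0, 0, 0)ᵀ = 0. ✓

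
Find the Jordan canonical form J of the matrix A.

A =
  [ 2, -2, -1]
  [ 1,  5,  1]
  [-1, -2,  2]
J_2(3) ⊕ J_1(3)

The characteristic polynomial is
  det(x·I − A) = x^3 - 9*x^2 + 27*x - 27 = (x - 3)^3

Eigenvalues and multiplicities (the geometric multiplicity of λ is n − rank(A − λI), which equals the number of Jordan blocks for λ):
  λ = 3: algebraic multiplicity = 3, geometric multiplicity = 2

Determining the block sizes for each eigenvalue:
  λ = 3: 2 blocks summing to 3 forces exactly one block of size 2 and the rest size 1 → block sizes [2, 1]

Assembling the blocks gives a Jordan form
J =
  [3, 1, 0]
  [0, 3, 0]
  [0, 0, 3]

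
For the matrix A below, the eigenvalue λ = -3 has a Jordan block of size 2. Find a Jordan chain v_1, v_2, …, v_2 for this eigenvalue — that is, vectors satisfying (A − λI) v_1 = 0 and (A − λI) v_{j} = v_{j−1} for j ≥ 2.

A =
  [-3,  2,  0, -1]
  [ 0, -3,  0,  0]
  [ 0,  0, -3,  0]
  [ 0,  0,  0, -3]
A Jordan chain for λ = -3 of length 2:
v_1 = (2, 0, 0, 0)ᵀ
v_2 = (0, 1, 0, 0)ᵀ

Let N = A − (-3)·I. We want v_2 with N^2 v_2 = 0 but N^1 v_2 ≠ 0; then v_{j-1} := N · v_j for j = 2, …, 2.

Pick v_2 = (0, 1, 0, 0)ᵀ.
Then v_1 = N · v_2 = (2, 0, 0, 0)ᵀ.

Sanity check: (A − (-3)·I) v_1 = (0, 0, 0, 0)ᵀ = 0. ✓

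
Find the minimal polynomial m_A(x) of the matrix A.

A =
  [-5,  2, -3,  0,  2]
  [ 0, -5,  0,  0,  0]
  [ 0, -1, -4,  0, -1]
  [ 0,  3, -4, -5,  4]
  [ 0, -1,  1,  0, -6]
x^3 + 15*x^2 + 75*x + 125

The characteristic polynomial is χ_A(x) = (x + 5)^5, so the eigenvalues are known. The minimal polynomial is
  m_A(x) = Π_λ (x − λ)^{k_λ}
where k_λ is the size of the *largest* Jordan block for λ (equivalently, the smallest k with (A − λI)^k v = 0 for every generalised eigenvector v of λ).

  λ = -5: largest Jordan block has size 3, contributing (x + 5)^3

So m_A(x) = (x + 5)^3 = x^3 + 15*x^2 + 75*x + 125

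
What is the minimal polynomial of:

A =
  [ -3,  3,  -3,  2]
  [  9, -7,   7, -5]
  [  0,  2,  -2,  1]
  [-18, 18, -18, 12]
x^2

The characteristic polynomial is χ_A(x) = x^4, so the eigenvalues are known. The minimal polynomial is
  m_A(x) = Π_λ (x − λ)^{k_λ}
where k_λ is the size of the *largest* Jordan block for λ (equivalently, the smallest k with (A − λI)^k v = 0 for every generalised eigenvector v of λ).

  λ = 0: largest Jordan block has size 2, contributing (x − 0)^2

So m_A(x) = x^2 = x^2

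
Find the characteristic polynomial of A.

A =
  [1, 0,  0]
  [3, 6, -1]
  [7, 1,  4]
x^3 - 11*x^2 + 35*x - 25

Expanding det(x·I − A) (e.g. by cofactor expansion or by noting that A is similar to its Jordan form J, which has the same characteristic polynomial as A) gives
  χ_A(x) = x^3 - 11*x^2 + 35*x - 25
which factors as (x - 5)^2*(x - 1). The eigenvalues (with algebraic multiplicities) are λ = 1 with multiplicity 1, λ = 5 with multiplicity 2.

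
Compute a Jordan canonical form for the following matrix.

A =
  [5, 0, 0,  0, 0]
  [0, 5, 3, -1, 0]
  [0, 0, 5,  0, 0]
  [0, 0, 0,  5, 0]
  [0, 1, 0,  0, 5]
J_3(5) ⊕ J_1(5) ⊕ J_1(5)

The characteristic polynomial is
  det(x·I − A) = x^5 - 25*x^4 + 250*x^3 - 1250*x^2 + 3125*x - 3125 = (x - 5)^5

Eigenvalues and multiplicities (the geometric multiplicity of λ is n − rank(A − λI), which equals the number of Jordan blocks for λ):
  λ = 5: algebraic multiplicity = 5, geometric multiplicity = 3

Determining the block sizes for each eigenvalue:
  λ = 5: with am = 5 and gm = 3, the partition is not yet determined (e.g. several partitions of 5 into 3 parts exist). Let N = A − (5)·I. Computing rank(N^1) = 2, rank(N^2) = 1, rank(N^3) = 0; the number of blocks of size ≥ j is rank(N^{j−1}) − rank(N^j), giving [3, 1, 1]. So we have 1 block(s) of size 3, 2 block(s) of size 1 → block sizes [3, 1, 1]

Assembling the blocks gives a Jordan form
J =
  [5, 1, 0, 0, 0]
  [0, 5, 1, 0, 0]
  [0, 0, 5, 0, 0]
  [0, 0, 0, 5, 0]
  [0, 0, 0, 0, 5]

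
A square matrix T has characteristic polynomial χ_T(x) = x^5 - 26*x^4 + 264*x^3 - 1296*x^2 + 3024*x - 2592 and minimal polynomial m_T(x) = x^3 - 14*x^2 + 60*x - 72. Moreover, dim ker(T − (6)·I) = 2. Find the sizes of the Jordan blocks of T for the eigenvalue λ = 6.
Block sizes for λ = 6: [2, 2]

Step 1 — from the characteristic polynomial, algebraic multiplicity of λ = 6 is 4. From dim ker(T − (6)·I) = 2, there are exactly 2 Jordan blocks for λ = 6.
Step 2 — from the minimal polynomial, the factor (x − 6)^2 tells us the largest block for λ = 6 has size 2.
Step 3 — with total size 4, 2 blocks, and largest block 2, the block sizes (in nonincreasing order) are [2, 2].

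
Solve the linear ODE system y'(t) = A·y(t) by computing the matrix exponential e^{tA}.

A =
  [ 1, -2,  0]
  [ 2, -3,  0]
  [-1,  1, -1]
e^{tA} =
  [2*t*exp(-t) + exp(-t), -2*t*exp(-t), 0]
  [2*t*exp(-t), -2*t*exp(-t) + exp(-t), 0]
  [-t*exp(-t), t*exp(-t), exp(-t)]

Strategy: write A = P · J · P⁻¹ where J is a Jordan canonical form, so e^{tA} = P · e^{tJ} · P⁻¹, and e^{tJ} can be computed block-by-block.

A has Jordan form
J =
  [-1,  1,  0]
  [ 0, -1,  0]
  [ 0,  0, -1]
(up to reordering of blocks).

Per-block formulas:
  For a 2×2 Jordan block J_2(-1): exp(t · J_2(-1)) = e^(-1t)·(I + t·N), where N is the 2×2 nilpotent shift.
  For a 1×1 block at λ = -1: exp(t · [-1]) = [e^(-1t)].

After assembling e^{tJ} and conjugating by P, we get:

e^{tA} =
  [2*t*exp(-t) + exp(-t), -2*t*exp(-t), 0]
  [2*t*exp(-t), -2*t*exp(-t) + exp(-t), 0]
  [-t*exp(-t), t*exp(-t), exp(-t)]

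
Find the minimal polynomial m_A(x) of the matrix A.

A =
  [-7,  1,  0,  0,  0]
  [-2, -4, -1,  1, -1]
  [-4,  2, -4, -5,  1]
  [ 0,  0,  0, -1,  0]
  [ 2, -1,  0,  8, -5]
x^4 + 16*x^3 + 90*x^2 + 200*x + 125

The characteristic polynomial is χ_A(x) = (x + 1)*(x + 5)^4, so the eigenvalues are known. The minimal polynomial is
  m_A(x) = Π_λ (x − λ)^{k_λ}
where k_λ is the size of the *largest* Jordan block for λ (equivalently, the smallest k with (A − λI)^k v = 0 for every generalised eigenvector v of λ).

  λ = -5: largest Jordan block has size 3, contributing (x + 5)^3
  λ = -1: largest Jordan block has size 1, contributing (x + 1)

So m_A(x) = (x + 1)*(x + 5)^3 = x^4 + 16*x^3 + 90*x^2 + 200*x + 125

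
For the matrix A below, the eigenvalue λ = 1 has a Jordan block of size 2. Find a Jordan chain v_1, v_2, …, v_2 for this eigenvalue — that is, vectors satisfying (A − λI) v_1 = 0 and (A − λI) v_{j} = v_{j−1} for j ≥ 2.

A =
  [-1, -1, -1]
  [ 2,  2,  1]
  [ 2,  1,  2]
A Jordan chain for λ = 1 of length 2:
v_1 = (-2, 2, 2)ᵀ
v_2 = (1, 0, 0)ᵀ

Let N = A − (1)·I. We want v_2 with N^2 v_2 = 0 but N^1 v_2 ≠ 0; then v_{j-1} := N · v_j for j = 2, …, 2.

Pick v_2 = (1, 0, 0)ᵀ.
Then v_1 = N · v_2 = (-2, 2, 2)ᵀ.

Sanity check: (A − (1)·I) v_1 = (0, 0, 0)ᵀ = 0. ✓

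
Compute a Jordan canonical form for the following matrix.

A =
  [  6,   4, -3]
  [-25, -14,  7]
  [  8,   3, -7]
J_3(-5)

The characteristic polynomial is
  det(x·I − A) = x^3 + 15*x^2 + 75*x + 125 = (x + 5)^3

Eigenvalues and multiplicities (the geometric multiplicity of λ is n − rank(A − λI), which equals the number of Jordan blocks for λ):
  λ = -5: algebraic multiplicity = 3, geometric multiplicity = 1

Determining the block sizes for each eigenvalue:
  λ = -5: one block (gm = 1), so the single block has size am = 3 → block sizes [3]

Assembling the blocks gives a Jordan form
J =
  [-5,  1,  0]
  [ 0, -5,  1]
  [ 0,  0, -5]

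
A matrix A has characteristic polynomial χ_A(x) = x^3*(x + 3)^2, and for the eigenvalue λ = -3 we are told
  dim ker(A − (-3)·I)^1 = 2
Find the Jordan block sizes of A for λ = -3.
Block sizes for λ = -3: [1, 1]

From the dimensions of kernels of powers, the number of Jordan blocks of size at least j is d_j − d_{j−1} where d_j = dim ker(N^j) (with d_0 = 0). Computing the differences gives [2].
The number of blocks of size exactly k is (#blocks of size ≥ k) − (#blocks of size ≥ k + 1), so the partition is: 2 block(s) of size 1.
In nonincreasing order the block sizes are [1, 1].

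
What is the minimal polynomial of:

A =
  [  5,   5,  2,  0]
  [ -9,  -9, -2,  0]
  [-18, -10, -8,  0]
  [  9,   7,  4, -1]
x^3 + 9*x^2 + 24*x + 16

The characteristic polynomial is χ_A(x) = (x + 1)*(x + 4)^3, so the eigenvalues are known. The minimal polynomial is
  m_A(x) = Π_λ (x − λ)^{k_λ}
where k_λ is the size of the *largest* Jordan block for λ (equivalently, the smallest k with (A − λI)^k v = 0 for every generalised eigenvector v of λ).

  λ = -4: largest Jordan block has size 2, contributing (x + 4)^2
  λ = -1: largest Jordan block has size 1, contributing (x + 1)

So m_A(x) = (x + 1)*(x + 4)^2 = x^3 + 9*x^2 + 24*x + 16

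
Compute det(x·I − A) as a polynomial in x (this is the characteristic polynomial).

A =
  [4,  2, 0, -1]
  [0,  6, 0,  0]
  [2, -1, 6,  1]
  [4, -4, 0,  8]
x^4 - 24*x^3 + 216*x^2 - 864*x + 1296

Expanding det(x·I − A) (e.g. by cofactor expansion or by noting that A is similar to its Jordan form J, which has the same characteristic polynomial as A) gives
  χ_A(x) = x^4 - 24*x^3 + 216*x^2 - 864*x + 1296
which factors as (x - 6)^4. The eigenvalues (with algebraic multiplicities) are λ = 6 with multiplicity 4.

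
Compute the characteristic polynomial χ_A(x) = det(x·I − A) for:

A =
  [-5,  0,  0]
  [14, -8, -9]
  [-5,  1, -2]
x^3 + 15*x^2 + 75*x + 125

Expanding det(x·I − A) (e.g. by cofactor expansion or by noting that A is similar to its Jordan form J, which has the same characteristic polynomial as A) gives
  χ_A(x) = x^3 + 15*x^2 + 75*x + 125
which factors as (x + 5)^3. The eigenvalues (with algebraic multiplicities) are λ = -5 with multiplicity 3.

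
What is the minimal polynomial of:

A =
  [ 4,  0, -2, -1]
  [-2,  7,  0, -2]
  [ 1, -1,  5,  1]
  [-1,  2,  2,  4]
x^2 - 10*x + 25

The characteristic polynomial is χ_A(x) = (x - 5)^4, so the eigenvalues are known. The minimal polynomial is
  m_A(x) = Π_λ (x − λ)^{k_λ}
where k_λ is the size of the *largest* Jordan block for λ (equivalently, the smallest k with (A − λI)^k v = 0 for every generalised eigenvector v of λ).

  λ = 5: largest Jordan block has size 2, contributing (x − 5)^2

So m_A(x) = (x - 5)^2 = x^2 - 10*x + 25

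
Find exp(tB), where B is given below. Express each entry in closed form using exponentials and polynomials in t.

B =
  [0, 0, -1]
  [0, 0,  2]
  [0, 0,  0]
e^{tB} =
  [1, 0, -t]
  [0, 1, 2*t]
  [0, 0, 1]

Strategy: write B = P · J · P⁻¹ where J is a Jordan canonical form, so e^{tB} = P · e^{tJ} · P⁻¹, and e^{tJ} can be computed block-by-block.

B has Jordan form
J =
  [0, 1, 0]
  [0, 0, 0]
  [0, 0, 0]
(up to reordering of blocks).

Per-block formulas:
  For a 1×1 block at λ = 0: exp(t · [0]) = [e^(0t)].
  For a 2×2 Jordan block J_2(0): exp(t · J_2(0)) = e^(0t)·(I + t·N), where N is the 2×2 nilpotent shift.

After assembling e^{tJ} and conjugating by P, we get:

e^{tB} =
  [1, 0, -t]
  [0, 1, 2*t]
  [0, 0, 1]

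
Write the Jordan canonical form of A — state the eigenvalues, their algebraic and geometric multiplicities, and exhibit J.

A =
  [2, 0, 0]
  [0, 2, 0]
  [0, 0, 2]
J_1(2) ⊕ J_1(2) ⊕ J_1(2)

The characteristic polynomial is
  det(x·I − A) = x^3 - 6*x^2 + 12*x - 8 = (x - 2)^3

Eigenvalues and multiplicities (the geometric multiplicity of λ is n − rank(A − λI), which equals the number of Jordan blocks for λ):
  λ = 2: algebraic multiplicity = 3, geometric multiplicity = 3

Determining the block sizes for each eigenvalue:
  λ = 2: gm = am = 3, so every block has size 1 → block sizes [1, 1, 1]

Assembling the blocks gives a Jordan form
J =
  [2, 0, 0]
  [0, 2, 0]
  [0, 0, 2]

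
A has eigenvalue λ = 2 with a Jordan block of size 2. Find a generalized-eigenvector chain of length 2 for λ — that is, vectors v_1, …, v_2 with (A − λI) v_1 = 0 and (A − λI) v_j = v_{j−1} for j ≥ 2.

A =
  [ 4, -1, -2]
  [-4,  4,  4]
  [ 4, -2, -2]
A Jordan chain for λ = 2 of length 2:
v_1 = (2, -4, 4)ᵀ
v_2 = (1, 0, 0)ᵀ

Let N = A − (2)·I. We want v_2 with N^2 v_2 = 0 but N^1 v_2 ≠ 0; then v_{j-1} := N · v_j for j = 2, …, 2.

Pick v_2 = (1, 0, 0)ᵀ.
Then v_1 = N · v_2 = (2, -4, 4)ᵀ.

Sanity check: (A − (2)·I) v_1 = (0, 0, 0)ᵀ = 0. ✓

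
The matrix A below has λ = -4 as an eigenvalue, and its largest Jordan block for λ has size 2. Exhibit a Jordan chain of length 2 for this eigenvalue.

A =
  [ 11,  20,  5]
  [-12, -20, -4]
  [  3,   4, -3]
A Jordan chain for λ = -4 of length 2:
v_1 = (15, -12, 3)ᵀ
v_2 = (1, 0, 0)ᵀ

Let N = A − (-4)·I. We want v_2 with N^2 v_2 = 0 but N^1 v_2 ≠ 0; then v_{j-1} := N · v_j for j = 2, …, 2.

Pick v_2 = (1, 0, 0)ᵀ.
Then v_1 = N · v_2 = (15, -12, 3)ᵀ.

Sanity check: (A − (-4)·I) v_1 = (0, 0, 0)ᵀ = 0. ✓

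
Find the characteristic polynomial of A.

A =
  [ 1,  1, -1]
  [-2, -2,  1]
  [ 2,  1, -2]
x^3 + 3*x^2 + 3*x + 1

Expanding det(x·I − A) (e.g. by cofactor expansion or by noting that A is similar to its Jordan form J, which has the same characteristic polynomial as A) gives
  χ_A(x) = x^3 + 3*x^2 + 3*x + 1
which factors as (x + 1)^3. The eigenvalues (with algebraic multiplicities) are λ = -1 with multiplicity 3.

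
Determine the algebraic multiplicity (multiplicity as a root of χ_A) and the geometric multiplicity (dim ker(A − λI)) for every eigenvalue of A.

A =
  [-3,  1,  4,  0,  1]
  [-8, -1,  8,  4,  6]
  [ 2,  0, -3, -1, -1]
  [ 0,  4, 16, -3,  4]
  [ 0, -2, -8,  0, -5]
λ = -3: alg = 5, geom = 3

Step 1 — factor the characteristic polynomial to read off the algebraic multiplicities:
  χ_A(x) = (x + 3)^5

Step 2 — compute geometric multiplicities via the rank-nullity identity g(λ) = n − rank(A − λI):
  rank(A − (-3)·I) = 2, so dim ker(A − (-3)·I) = n − 2 = 3

Summary:
  λ = -3: algebraic multiplicity = 5, geometric multiplicity = 3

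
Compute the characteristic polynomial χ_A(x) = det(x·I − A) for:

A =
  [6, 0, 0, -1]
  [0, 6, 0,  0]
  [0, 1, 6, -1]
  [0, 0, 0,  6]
x^4 - 24*x^3 + 216*x^2 - 864*x + 1296

Expanding det(x·I − A) (e.g. by cofactor expansion or by noting that A is similar to its Jordan form J, which has the same characteristic polynomial as A) gives
  χ_A(x) = x^4 - 24*x^3 + 216*x^2 - 864*x + 1296
which factors as (x - 6)^4. The eigenvalues (with algebraic multiplicities) are λ = 6 with multiplicity 4.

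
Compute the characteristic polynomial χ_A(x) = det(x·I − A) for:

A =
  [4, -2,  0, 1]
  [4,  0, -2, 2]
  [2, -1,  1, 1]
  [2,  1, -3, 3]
x^4 - 8*x^3 + 24*x^2 - 32*x + 16

Expanding det(x·I − A) (e.g. by cofactor expansion or by noting that A is similar to its Jordan form J, which has the same characteristic polynomial as A) gives
  χ_A(x) = x^4 - 8*x^3 + 24*x^2 - 32*x + 16
which factors as (x - 2)^4. The eigenvalues (with algebraic multiplicities) are λ = 2 with multiplicity 4.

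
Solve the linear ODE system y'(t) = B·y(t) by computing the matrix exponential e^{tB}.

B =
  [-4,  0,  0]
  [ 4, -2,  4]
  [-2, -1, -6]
e^{tB} =
  [exp(-4*t), 0, 0]
  [4*t*exp(-4*t), 2*t*exp(-4*t) + exp(-4*t), 4*t*exp(-4*t)]
  [-2*t*exp(-4*t), -t*exp(-4*t), -2*t*exp(-4*t) + exp(-4*t)]

Strategy: write B = P · J · P⁻¹ where J is a Jordan canonical form, so e^{tB} = P · e^{tJ} · P⁻¹, and e^{tJ} can be computed block-by-block.

B has Jordan form
J =
  [-4,  1,  0]
  [ 0, -4,  0]
  [ 0,  0, -4]
(up to reordering of blocks).

Per-block formulas:
  For a 2×2 Jordan block J_2(-4): exp(t · J_2(-4)) = e^(-4t)·(I + t·N), where N is the 2×2 nilpotent shift.
  For a 1×1 block at λ = -4: exp(t · [-4]) = [e^(-4t)].

After assembling e^{tJ} and conjugating by P, we get:

e^{tB} =
  [exp(-4*t), 0, 0]
  [4*t*exp(-4*t), 2*t*exp(-4*t) + exp(-4*t), 4*t*exp(-4*t)]
  [-2*t*exp(-4*t), -t*exp(-4*t), -2*t*exp(-4*t) + exp(-4*t)]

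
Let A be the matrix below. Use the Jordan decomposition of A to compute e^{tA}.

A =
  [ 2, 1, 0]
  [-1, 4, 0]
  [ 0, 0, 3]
e^{tA} =
  [-t*exp(3*t) + exp(3*t), t*exp(3*t), 0]
  [-t*exp(3*t), t*exp(3*t) + exp(3*t), 0]
  [0, 0, exp(3*t)]

Strategy: write A = P · J · P⁻¹ where J is a Jordan canonical form, so e^{tA} = P · e^{tJ} · P⁻¹, and e^{tJ} can be computed block-by-block.

A has Jordan form
J =
  [3, 1, 0]
  [0, 3, 0]
  [0, 0, 3]
(up to reordering of blocks).

Per-block formulas:
  For a 1×1 block at λ = 3: exp(t · [3]) = [e^(3t)].
  For a 2×2 Jordan block J_2(3): exp(t · J_2(3)) = e^(3t)·(I + t·N), where N is the 2×2 nilpotent shift.

After assembling e^{tJ} and conjugating by P, we get:

e^{tA} =
  [-t*exp(3*t) + exp(3*t), t*exp(3*t), 0]
  [-t*exp(3*t), t*exp(3*t) + exp(3*t), 0]
  [0, 0, exp(3*t)]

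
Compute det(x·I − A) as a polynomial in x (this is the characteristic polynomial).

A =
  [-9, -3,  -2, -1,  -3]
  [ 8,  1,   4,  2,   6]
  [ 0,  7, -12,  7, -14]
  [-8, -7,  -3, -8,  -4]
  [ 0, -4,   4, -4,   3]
x^5 + 25*x^4 + 250*x^3 + 1250*x^2 + 3125*x + 3125

Expanding det(x·I − A) (e.g. by cofactor expansion or by noting that A is similar to its Jordan form J, which has the same characteristic polynomial as A) gives
  χ_A(x) = x^5 + 25*x^4 + 250*x^3 + 1250*x^2 + 3125*x + 3125
which factors as (x + 5)^5. The eigenvalues (with algebraic multiplicities) are λ = -5 with multiplicity 5.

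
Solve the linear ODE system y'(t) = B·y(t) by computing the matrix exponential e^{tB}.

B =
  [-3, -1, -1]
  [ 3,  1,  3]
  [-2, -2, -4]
e^{tB} =
  [-t*exp(-2*t) + exp(-2*t), -t*exp(-2*t), -t*exp(-2*t)]
  [3*t*exp(-2*t), 3*t*exp(-2*t) + exp(-2*t), 3*t*exp(-2*t)]
  [-2*t*exp(-2*t), -2*t*exp(-2*t), -2*t*exp(-2*t) + exp(-2*t)]

Strategy: write B = P · J · P⁻¹ where J is a Jordan canonical form, so e^{tB} = P · e^{tJ} · P⁻¹, and e^{tJ} can be computed block-by-block.

B has Jordan form
J =
  [-2,  1,  0]
  [ 0, -2,  0]
  [ 0,  0, -2]
(up to reordering of blocks).

Per-block formulas:
  For a 2×2 Jordan block J_2(-2): exp(t · J_2(-2)) = e^(-2t)·(I + t·N), where N is the 2×2 nilpotent shift.
  For a 1×1 block at λ = -2: exp(t · [-2]) = [e^(-2t)].

After assembling e^{tJ} and conjugating by P, we get:

e^{tB} =
  [-t*exp(-2*t) + exp(-2*t), -t*exp(-2*t), -t*exp(-2*t)]
  [3*t*exp(-2*t), 3*t*exp(-2*t) + exp(-2*t), 3*t*exp(-2*t)]
  [-2*t*exp(-2*t), -2*t*exp(-2*t), -2*t*exp(-2*t) + exp(-2*t)]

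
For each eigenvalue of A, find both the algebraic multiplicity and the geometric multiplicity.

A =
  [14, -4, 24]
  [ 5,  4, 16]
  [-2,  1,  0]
λ = 6: alg = 3, geom = 1

Step 1 — factor the characteristic polynomial to read off the algebraic multiplicities:
  χ_A(x) = (x - 6)^3

Step 2 — compute geometric multiplicities via the rank-nullity identity g(λ) = n − rank(A − λI):
  rank(A − (6)·I) = 2, so dim ker(A − (6)·I) = n − 2 = 1

Summary:
  λ = 6: algebraic multiplicity = 3, geometric multiplicity = 1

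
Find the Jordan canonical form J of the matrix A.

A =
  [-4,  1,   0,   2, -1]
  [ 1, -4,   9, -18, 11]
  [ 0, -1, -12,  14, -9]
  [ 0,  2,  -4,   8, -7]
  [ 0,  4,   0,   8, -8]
J_3(-4) ⊕ J_2(-4)

The characteristic polynomial is
  det(x·I − A) = x^5 + 20*x^4 + 160*x^3 + 640*x^2 + 1280*x + 1024 = (x + 4)^5

Eigenvalues and multiplicities (the geometric multiplicity of λ is n − rank(A − λI), which equals the number of Jordan blocks for λ):
  λ = -4: algebraic multiplicity = 5, geometric multiplicity = 2

Determining the block sizes for each eigenvalue:
  λ = -4: with am = 5 and gm = 2, the partition is not yet determined (e.g. several partitions of 5 into 2 parts exist). Let N = A − (-4)·I. Computing rank(N^1) = 3, rank(N^2) = 1, rank(N^3) = 0; the number of blocks of size ≥ j is rank(N^{j−1}) − rank(N^j), giving [2, 2, 1]. So we have 1 block(s) of size 3, 1 block(s) of size 2 → block sizes [3, 2]

Assembling the blocks gives a Jordan form
J =
  [-4,  1,  0,  0,  0]
  [ 0, -4,  1,  0,  0]
  [ 0,  0, -4,  0,  0]
  [ 0,  0,  0, -4,  1]
  [ 0,  0,  0,  0, -4]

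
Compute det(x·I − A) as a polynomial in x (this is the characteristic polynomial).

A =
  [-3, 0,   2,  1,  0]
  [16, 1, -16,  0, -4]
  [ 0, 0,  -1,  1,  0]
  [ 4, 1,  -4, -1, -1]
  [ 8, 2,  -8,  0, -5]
x^5 + 9*x^4 + 30*x^3 + 46*x^2 + 33*x + 9

Expanding det(x·I − A) (e.g. by cofactor expansion or by noting that A is similar to its Jordan form J, which has the same characteristic polynomial as A) gives
  χ_A(x) = x^5 + 9*x^4 + 30*x^3 + 46*x^2 + 33*x + 9
which factors as (x + 1)^3*(x + 3)^2. The eigenvalues (with algebraic multiplicities) are λ = -3 with multiplicity 2, λ = -1 with multiplicity 3.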